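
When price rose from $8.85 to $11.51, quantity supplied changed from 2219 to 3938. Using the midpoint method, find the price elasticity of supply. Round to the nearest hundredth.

%Δq = (3938 − 2219)/[(2219 + 3938)/2] = 1719/3078.5 ≈ 0.5584.
%Δp = (11.51 − 8.85)/[(8.85 + 11.51)/2] = 2.66/10.18 ≈ 0.2613.
Arc elasticity E = %Δq/%Δp ≈ 0.5584/0.2613 ≈ 2.14.
|E| > 1: supply is elastic over this range.

2.14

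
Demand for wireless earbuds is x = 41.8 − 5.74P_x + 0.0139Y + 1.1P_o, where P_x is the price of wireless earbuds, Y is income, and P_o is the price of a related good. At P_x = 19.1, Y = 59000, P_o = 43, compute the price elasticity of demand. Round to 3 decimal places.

First evaluate x: 41.8 − 5.74(19.1) + 0.0139(59000) + 1.1(43) = 41.8 − 109.634 + 820.1 + 47.3 = 799.566.
∂x/∂P_x = −5.74, so E_p = (−5.74)·(19.1/799.566) ≈ -0.137.
|E_p| < 1: demand is inelastic.

-0.137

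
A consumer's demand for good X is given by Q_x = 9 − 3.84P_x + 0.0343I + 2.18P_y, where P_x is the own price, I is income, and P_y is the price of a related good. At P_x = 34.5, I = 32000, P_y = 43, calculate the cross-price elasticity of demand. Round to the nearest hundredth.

0.09

Q_x = 9 − 3.84(34.5) + 0.0343(32000) + 2.18(43) = 9 − 132.48 + 1097.6 + 93.74 = 1067.86.
∂Q_x/∂P_y = +2.18, so E_xy = 2.18·(43/1067.86) ≈ 0.09.
E_xy > 0: the goods are substitutes.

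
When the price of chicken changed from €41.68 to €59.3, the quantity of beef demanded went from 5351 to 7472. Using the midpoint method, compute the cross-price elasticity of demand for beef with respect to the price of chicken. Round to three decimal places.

0.948

%ΔQ_x = (7472 − 5351)/[(5351+7472)/2] = 2121/6411.5 ≈ 0.3308.
%ΔP_y = (59.3 − 41.68)/[(41.68+59.3)/2] ≈ 0.3490.
E_xy = 0.3308/0.3490 ≈ 0.948.
E_xy > 0, so beef and chicken are substitutes.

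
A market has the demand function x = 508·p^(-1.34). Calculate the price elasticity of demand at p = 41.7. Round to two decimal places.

For a Cobb–Douglas (constant-elasticity) form x = A·p^α·…, the elasticity with respect to p equals the exponent α at every point.
Here the exponent on p is -1.34, so the price elasticity of demand is -1.34.

-1.34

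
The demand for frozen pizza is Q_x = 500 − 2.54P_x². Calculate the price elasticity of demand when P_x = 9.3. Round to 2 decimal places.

At P_x = 9.3, Q_x = 280.3154.
dQ_x/dP_x = −2·2.54·P_x = −47.244.
Point elasticity E = (dQ_x/dP_x)·(P_x/Q_x) = -47.244 × 9.3/280.3154 ≈ -1.57.
|E| > 1, so demand is elastic at this price.

-1.57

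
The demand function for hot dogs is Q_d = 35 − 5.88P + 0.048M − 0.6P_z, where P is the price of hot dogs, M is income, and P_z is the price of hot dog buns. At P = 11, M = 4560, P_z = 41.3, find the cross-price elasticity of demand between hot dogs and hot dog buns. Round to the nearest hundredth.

-0.15

At the given point, Q_d = 35 − 5.88(11) + 0.048(4560) − 0.6(41.3) = 35 − 64.68 + 218.88 − 24.78 = 164.42.
∂Q_d/∂P_z = −0.6, so E_xy = -0.6·(41.3/164.42) ≈ -0.15.
E_xy < 0: the goods are complements.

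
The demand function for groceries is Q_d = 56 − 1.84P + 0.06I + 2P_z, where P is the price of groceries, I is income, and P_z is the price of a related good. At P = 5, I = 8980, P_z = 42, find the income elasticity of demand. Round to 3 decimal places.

0.805

First evaluate Q_d: 56 − 1.84(5) + 0.06(8980) + 2(42) = 56 − 9.2 + 538.8 + 84 = 669.6.
∂Q_d/∂I = +0.06, so E_I = 0.06·(8980/669.6) ≈ 0.805.
E_I ∈ (0,1): normal good (necessity).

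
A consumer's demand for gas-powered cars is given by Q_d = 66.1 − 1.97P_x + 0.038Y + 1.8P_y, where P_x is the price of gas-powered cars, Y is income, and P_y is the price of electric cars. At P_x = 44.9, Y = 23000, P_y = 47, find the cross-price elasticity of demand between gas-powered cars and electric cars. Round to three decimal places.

0.090

At the given point, Q_d = 66.1 − 1.97(44.9) + 0.038(23000) + 1.8(47) = 66.1 − 88.453 + 874 + 84.6 = 936.247.
∂Q_d/∂P_y = +1.8, so E_xy = 1.8·(47/936.247) ≈ 0.090.
E_xy > 0: the goods are substitutes.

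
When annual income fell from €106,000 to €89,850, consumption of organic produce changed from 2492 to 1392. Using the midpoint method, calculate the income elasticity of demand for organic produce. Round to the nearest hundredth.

3.43

%ΔQ = (1392 − 2492)/[(2492+1392)/2] = -1100/1942 ≈ -0.5664.
%ΔI = (89,850 − 106,000)/[(106,000+89,850)/2] = -16150/97925 ≈ -0.1649.
E_I = %ΔQ/%ΔI ≈ 3.43.
E_I > 1: normal good (luxury).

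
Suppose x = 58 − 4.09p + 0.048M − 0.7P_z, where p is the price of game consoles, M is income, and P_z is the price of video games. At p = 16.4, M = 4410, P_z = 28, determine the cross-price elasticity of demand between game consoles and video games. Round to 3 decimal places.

-0.107

Evaluating quantity at (p, M, P_z) gives x = 58 − 4.09(16.4) + 0.048(4410) − 0.7(28) = 58 − 67.076 + 211.68 − 19.6 = 183.004.
∂x/∂P_z = −0.7, so E_xy = -0.7·(28/183.004) ≈ -0.107.
E_xy < 0: the goods are complements.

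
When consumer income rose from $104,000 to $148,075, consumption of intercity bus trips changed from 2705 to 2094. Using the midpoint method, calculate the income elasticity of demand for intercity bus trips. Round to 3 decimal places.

-0.728

%ΔQ = (2094 − 2705)/[(2705+2094)/2] = -611/2399.5 ≈ -0.2546.
%ΔY = (148,075 − 104,000)/[(104,000+148,075)/2] = 44075/126037.5 ≈ 0.3497.
E_I = %ΔQ/%ΔY ≈ -0.728.
E_I < 0: inferior good.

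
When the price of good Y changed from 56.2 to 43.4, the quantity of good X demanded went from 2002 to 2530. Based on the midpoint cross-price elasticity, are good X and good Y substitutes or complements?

%ΔQ_x = (2530 − 2002)/[(2002+2530)/2] = 528/2266 ≈ 0.2330.
%ΔP_y = (43.4 − 56.2)/[(56.2+43.4)/2] ≈ -0.2570.
E_xy = 0.2330/-0.2570 ≈ -0.907.
E_xy < 0, so the goods are complements.

complements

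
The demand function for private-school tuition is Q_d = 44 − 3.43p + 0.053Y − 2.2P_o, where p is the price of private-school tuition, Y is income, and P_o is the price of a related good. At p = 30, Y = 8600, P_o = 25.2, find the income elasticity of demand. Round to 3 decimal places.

Substituting, Q_d = 44 − 3.43(30) + 0.053(8600) − 2.2(25.2) = 44 − 102.9 + 455.8 − 55.44 = 341.46.
∂Q_d/∂Y = +0.053, so E_I = 0.053·(8600/341.46) ≈ 1.335.
E_I > 1: normal good (luxury).

1.335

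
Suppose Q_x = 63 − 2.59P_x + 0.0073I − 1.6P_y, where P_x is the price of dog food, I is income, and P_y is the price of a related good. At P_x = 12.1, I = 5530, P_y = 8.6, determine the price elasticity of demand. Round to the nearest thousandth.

-0.538

Substituting, Q_x = 63 − 2.59(12.1) + 0.0073(5530) − 1.6(8.6) = 63 − 31.339 + 40.369 − 13.76 = 58.27.
∂Q_x/∂P_x = −2.59, so E_p = (−2.59)·(12.1/58.27) ≈ -0.538.
|E_p| < 1: demand is inelastic.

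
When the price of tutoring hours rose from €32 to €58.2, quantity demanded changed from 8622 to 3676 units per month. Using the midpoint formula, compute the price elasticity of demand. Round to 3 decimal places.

%Δq = (3676 − 8622)/[(8622 + 3676)/2] = -4946/6149 ≈ -0.8044.
%ΔP = (58.2 − 32)/[(32 + 58.2)/2] = 26.2/45.1 ≈ 0.5809.
Arc elasticity E = %Δq/%ΔP ≈ -0.8044/0.5809 ≈ -1.385.
|E| > 1: demand is elastic over this range.

-1.385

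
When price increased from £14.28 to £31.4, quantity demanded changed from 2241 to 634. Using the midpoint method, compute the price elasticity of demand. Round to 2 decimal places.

-1.49

%ΔQ = (634 − 2241)/[(2241 + 634)/2] = -1607/1437.5 ≈ -1.1179.
%Δp = (31.4 − 14.28)/[(14.28 + 31.4)/2] = 17.12/22.84 ≈ 0.7496.
Arc elasticity E = %ΔQ/%Δp ≈ -1.1179/0.7496 ≈ -1.49.
|E| > 1: demand is elastic over this range.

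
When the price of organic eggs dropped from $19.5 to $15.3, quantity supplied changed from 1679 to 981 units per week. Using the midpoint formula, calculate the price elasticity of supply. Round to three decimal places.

%ΔQ = (981 − 1679)/[(1679 + 981)/2] = -698/1330 ≈ -0.5248.
%Δp = (15.3 − 19.5)/[(19.5 + 15.3)/2] = -4.2/17.4 ≈ -0.2414.
Arc elasticity E = %ΔQ/%Δp ≈ -0.5248/-0.2414 ≈ 2.174.
|E| > 1: supply is elastic over this range.

2.174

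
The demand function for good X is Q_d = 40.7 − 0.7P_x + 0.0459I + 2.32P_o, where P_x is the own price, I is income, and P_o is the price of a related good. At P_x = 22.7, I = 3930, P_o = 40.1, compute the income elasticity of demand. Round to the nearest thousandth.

0.605

Evaluating quantity at (P_x, I, P_o) gives Q_d = 40.7 − 0.7(22.7) + 0.0459(3930) + 2.32(40.1) = 40.7 − 15.89 + 180.387 + 93.032 = 298.229.
∂Q_d/∂I = +0.0459, so E_I = 0.0459·(3930/298.229) ≈ 0.605.
E_I ∈ (0,1): normal good (necessity).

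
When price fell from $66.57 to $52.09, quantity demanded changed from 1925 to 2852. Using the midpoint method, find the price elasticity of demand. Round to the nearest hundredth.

-1.59

%ΔQ = (2852 − 1925)/[(1925 + 2852)/2] = 927/2388.5 ≈ 0.3881.
%ΔP = (52.09 − 66.57)/[(66.57 + 52.09)/2] = -14.48/59.33 ≈ -0.2441.
Arc elasticity E = %ΔQ/%ΔP ≈ 0.3881/-0.2441 ≈ -1.59.
|E| > 1: demand is elastic over this range.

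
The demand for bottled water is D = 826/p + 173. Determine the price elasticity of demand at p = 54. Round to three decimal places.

-0.081

At p = 54, D = 188.2963.
dD/dp = −826/p² = −0.2833.
Point elasticity E = (dD/dp)·(p/D) = -0.2833 × 54/188.2963 ≈ -0.081.
|E| < 1, so demand is inelastic at this price.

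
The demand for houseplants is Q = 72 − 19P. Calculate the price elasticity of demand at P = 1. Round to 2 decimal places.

At P = 1, Q = 53.
dQ/dP = −19.
Point elasticity E = (dQ/dP)·(P/Q) = -19 × 1/53 ≈ -0.36.
|E| < 1, so demand is inelastic at this price.

-0.36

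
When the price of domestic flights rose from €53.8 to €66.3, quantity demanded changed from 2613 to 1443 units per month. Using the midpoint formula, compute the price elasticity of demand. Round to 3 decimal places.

-2.772

%Δq = (1443 − 2613)/[(2613 + 1443)/2] = -1170/2028 ≈ -0.5769.
%ΔP = (66.3 − 53.8)/[(53.8 + 66.3)/2] = 12.5/60.05 ≈ 0.2082.
Arc elasticity E = %Δq/%ΔP ≈ -0.5769/0.2082 ≈ -2.772.
|E| > 1: demand is elastic over this range.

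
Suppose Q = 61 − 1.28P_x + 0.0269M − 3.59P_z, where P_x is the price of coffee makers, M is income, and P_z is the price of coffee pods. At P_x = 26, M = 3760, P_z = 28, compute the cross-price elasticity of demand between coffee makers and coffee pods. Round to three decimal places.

Evaluating quantity at (P_x, M, P_z) gives Q = 61 − 1.28(26) + 0.0269(3760) − 3.59(28) = 61 − 33.28 + 101.144 − 100.52 = 28.344.
∂Q/∂P_z = −3.59, so E_xy = -3.59·(28/28.344) ≈ -3.546.
E_xy < 0: the goods are complements.

-3.546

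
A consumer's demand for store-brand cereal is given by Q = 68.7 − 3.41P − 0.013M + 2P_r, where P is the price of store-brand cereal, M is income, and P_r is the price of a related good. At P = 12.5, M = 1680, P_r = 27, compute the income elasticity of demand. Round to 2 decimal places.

First evaluate Q: 68.7 − 3.41(12.5) − 0.013(1680) + 2(27) = 68.7 − 42.625 − 21.84 + 54 = 58.235.
∂Q/∂M = −0.013, so E_I = -0.013·(1680/58.235) ≈ -0.38.
E_I < 0: inferior good.

-0.38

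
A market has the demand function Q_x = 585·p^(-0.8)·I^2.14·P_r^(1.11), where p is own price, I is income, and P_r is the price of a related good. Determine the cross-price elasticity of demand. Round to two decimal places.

1.11

For a Cobb–Douglas (constant-elasticity) form Q_x = A·P_r^α·…, the elasticity with respect to P_r equals the exponent α at every point.
Here the exponent on P_r is 1.11, so the cross-price elasticity of demand is 1.11.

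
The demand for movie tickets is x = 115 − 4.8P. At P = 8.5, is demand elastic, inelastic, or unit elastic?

At P = 8.5, x = 74.2.
dx/dP = −4.8.
Point elasticity E = (dx/dP)·(P/x) = -4.8 × 8.5/74.2 ≈ -0.550.
|E| ≈ 0.550 < 1, so demand is inelastic.

inelastic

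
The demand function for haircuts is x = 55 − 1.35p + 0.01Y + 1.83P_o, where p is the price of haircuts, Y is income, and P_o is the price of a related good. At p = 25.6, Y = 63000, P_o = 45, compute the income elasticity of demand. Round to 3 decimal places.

0.860

At the given point, x = 55 − 1.35(25.6) + 0.01(63000) + 1.83(45) = 55 − 34.56 + 630 + 82.35 = 732.79.
∂x/∂Y = +0.01, so E_I = 0.01·(63000/732.79) ≈ 0.860.
E_I ∈ (0,1): normal good (necessity).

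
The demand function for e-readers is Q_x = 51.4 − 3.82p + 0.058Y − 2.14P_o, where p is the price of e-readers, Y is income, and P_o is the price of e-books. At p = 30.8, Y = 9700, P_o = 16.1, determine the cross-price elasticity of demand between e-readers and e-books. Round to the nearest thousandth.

First evaluate Q_x: 51.4 − 3.82(30.8) + 0.058(9700) − 2.14(16.1) = 51.4 − 117.656 + 562.6 − 34.454 = 461.89.
∂Q_x/∂P_o = −2.14, so E_xy = -2.14·(16.1/461.89) ≈ -0.075.
E_xy < 0: the goods are complements.

-0.075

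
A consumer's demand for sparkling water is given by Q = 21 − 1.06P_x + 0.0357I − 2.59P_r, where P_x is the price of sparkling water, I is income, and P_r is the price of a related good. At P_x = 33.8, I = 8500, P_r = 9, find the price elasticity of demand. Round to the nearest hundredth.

Evaluating quantity at (P_x, I, P_r) gives Q = 21 − 1.06(33.8) + 0.0357(8500) − 2.59(9) = 21 − 35.828 + 303.45 − 23.31 = 265.312.
∂Q/∂P_x = −1.06, so E_p = (−1.06)·(33.8/265.312) ≈ -0.14.
|E_p| < 1: demand is inelastic.

-0.14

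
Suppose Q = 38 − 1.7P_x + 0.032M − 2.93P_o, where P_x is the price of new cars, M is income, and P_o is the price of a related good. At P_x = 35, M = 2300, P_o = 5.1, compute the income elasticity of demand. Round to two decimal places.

Substituting, Q = 38 − 1.7(35) + 0.032(2300) − 2.93(5.1) = 38 − 59.5 + 73.6 − 14.943 = 37.157.
∂Q/∂M = +0.032, so E_I = 0.032·(2300/37.157) ≈ 1.98.
E_I > 1: normal good (luxury).

1.98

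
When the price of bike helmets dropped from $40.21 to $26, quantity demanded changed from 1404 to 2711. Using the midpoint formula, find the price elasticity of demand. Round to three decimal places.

%ΔQ = (2711 − 1404)/[(1404 + 2711)/2] = 1307/2057.5 ≈ 0.6352.
%ΔP = (26 − 40.21)/[(40.21 + 26)/2] = -14.21/33.105 ≈ -0.4292.
Arc elasticity E = %ΔQ/%ΔP ≈ 0.6352/-0.4292 ≈ -1.480.
|E| > 1: demand is elastic over this range.

-1.480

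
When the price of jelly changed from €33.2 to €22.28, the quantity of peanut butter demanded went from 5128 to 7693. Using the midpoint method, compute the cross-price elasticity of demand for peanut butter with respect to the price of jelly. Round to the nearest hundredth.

%ΔQ_x = (7693 − 5128)/[(5128+7693)/2] = 2565/6410.5 ≈ 0.4001.
%ΔP_y = (22.28 − 33.2)/[(33.2+22.28)/2] ≈ -0.3937.
E_xy = 0.4001/-0.3937 ≈ -1.02.
E_xy < 0, so peanut butter and jelly are complements.

-1.02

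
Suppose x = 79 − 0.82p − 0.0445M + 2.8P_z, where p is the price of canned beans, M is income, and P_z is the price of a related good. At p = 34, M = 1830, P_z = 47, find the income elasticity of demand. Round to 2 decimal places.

-0.80

At the given point, x = 79 − 0.82(34) − 0.0445(1830) + 2.8(47) = 79 − 27.88 − 81.435 + 131.6 = 101.285.
∂x/∂M = −0.0445, so E_I = -0.0445·(1830/101.285) ≈ -0.80.
E_I < 0: inferior good.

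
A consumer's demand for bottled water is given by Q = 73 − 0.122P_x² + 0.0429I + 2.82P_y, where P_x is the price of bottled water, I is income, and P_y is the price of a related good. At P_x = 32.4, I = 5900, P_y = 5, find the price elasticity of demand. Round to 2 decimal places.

Substituting, Q = 73 − 0.122(32.4)² + 0.0429(5900) + 2.82(5) = 73 − 128.0707 + 253.11 + 14.1 = 212.1393.
∂Q/∂P_x = −2·0.122·P_x = -7.9056, so E_p = -7.9056·(32.4/212.1393) ≈ -1.21.
|E_p| > 1: demand is elastic.

-1.21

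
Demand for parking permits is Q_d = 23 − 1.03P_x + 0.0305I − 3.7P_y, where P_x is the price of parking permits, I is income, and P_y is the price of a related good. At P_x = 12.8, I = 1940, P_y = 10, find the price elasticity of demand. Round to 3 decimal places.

-0.412

Substituting, Q_d = 23 − 1.03(12.8) + 0.0305(1940) − 3.7(10) = 23 − 13.184 + 59.17 − 37 = 31.986.
∂Q_d/∂P_x = −1.03, so E_p = (−1.03)·(12.8/31.986) ≈ -0.412.
|E_p| < 1: demand is inelastic.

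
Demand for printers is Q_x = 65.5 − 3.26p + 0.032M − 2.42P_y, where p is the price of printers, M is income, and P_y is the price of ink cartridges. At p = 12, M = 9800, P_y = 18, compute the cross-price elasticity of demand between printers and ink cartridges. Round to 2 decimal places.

-0.15

Substituting, Q_x = 65.5 − 3.26(12) + 0.032(9800) − 2.42(18) = 65.5 − 39.12 + 313.6 − 43.56 = 296.42.
∂Q_x/∂P_y = −2.42, so E_xy = -2.42·(18/296.42) ≈ -0.15.
E_xy < 0: the goods are complements.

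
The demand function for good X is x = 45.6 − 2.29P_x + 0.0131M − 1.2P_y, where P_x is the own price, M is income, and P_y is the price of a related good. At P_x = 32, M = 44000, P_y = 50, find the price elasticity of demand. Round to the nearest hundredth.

At the given point, x = 45.6 − 2.29(32) + 0.0131(44000) − 1.2(50) = 45.6 − 73.28 + 576.4 − 60 = 488.72.
∂x/∂P_x = −2.29, so E_p = (−2.29)·(32/488.72) ≈ -0.15.
|E_p| < 1: demand is inelastic.

-0.15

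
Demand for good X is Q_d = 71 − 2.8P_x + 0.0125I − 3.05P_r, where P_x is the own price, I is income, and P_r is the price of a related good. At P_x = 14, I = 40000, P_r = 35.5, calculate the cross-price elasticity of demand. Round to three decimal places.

-0.256

Evaluating quantity at (P_x, I, P_r) gives Q_d = 71 − 2.8(14) + 0.0125(40000) − 3.05(35.5) = 71 − 39.2 + 500 − 108.275 = 423.525.
∂Q_d/∂P_r = −3.05, so E_xy = -3.05·(35.5/423.525) ≈ -0.256.
E_xy < 0: the goods are complements.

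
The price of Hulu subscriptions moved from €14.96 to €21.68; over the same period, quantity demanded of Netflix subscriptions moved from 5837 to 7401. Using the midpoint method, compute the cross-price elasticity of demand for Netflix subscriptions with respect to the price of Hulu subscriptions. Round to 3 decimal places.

%ΔQ_x = (7401 − 5837)/[(5837+7401)/2] = 1564/6619 ≈ 0.2363.
%ΔP_y = (21.68 − 14.96)/[(14.96+21.68)/2] ≈ 0.3668.
E_xy = 0.2363/0.3668 ≈ 0.644.
E_xy > 0, so Netflix subscriptions and Hulu subscriptions are substitutes.

0.644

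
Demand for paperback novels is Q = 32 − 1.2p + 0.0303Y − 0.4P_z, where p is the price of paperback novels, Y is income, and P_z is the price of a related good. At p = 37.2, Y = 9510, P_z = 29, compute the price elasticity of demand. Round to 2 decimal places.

-0.17

Q = 32 − 1.2(37.2) + 0.0303(9510) − 0.4(29) = 32 − 44.64 + 288.153 − 11.6 = 263.913.
∂Q/∂p = −1.2, so E_p = (−1.2)·(37.2/263.913) ≈ -0.17.
|E_p| < 1: demand is inelastic.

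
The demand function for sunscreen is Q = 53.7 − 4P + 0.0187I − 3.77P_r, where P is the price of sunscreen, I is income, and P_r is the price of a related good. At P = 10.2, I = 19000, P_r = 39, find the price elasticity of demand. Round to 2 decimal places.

-0.18

At the given point, Q = 53.7 − 4(10.2) + 0.0187(19000) − 3.77(39) = 53.7 − 40.8 + 355.3 − 147.03 = 221.17.
∂Q/∂P = −4, so E_p = (−4)·(10.2/221.17) ≈ -0.18.
|E_p| < 1: demand is inelastic.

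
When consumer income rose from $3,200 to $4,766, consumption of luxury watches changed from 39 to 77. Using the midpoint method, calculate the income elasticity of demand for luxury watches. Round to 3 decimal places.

%ΔQ = (77 − 39)/[(39+77)/2] = 38/58 ≈ 0.6552.
%ΔI = (4,766 − 3,200)/[(3,200+4,766)/2] = 1566/3983 ≈ 0.3932.
E_I = %ΔQ/%ΔI ≈ 1.666.
E_I > 1: normal good (luxury).

1.666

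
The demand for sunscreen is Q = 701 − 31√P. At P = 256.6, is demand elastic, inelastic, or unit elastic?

At P = 256.6, Q = 204.4191.
dQ/dP = −31/(2√P) = −31/(2·16.0187).
Point elasticity E = (dQ/dP)·(P/Q) = -0.9676 × 256.6/204.4191 ≈ -1.215.
|E| ≈ 1.215 > 1, so demand is elastic.

elastic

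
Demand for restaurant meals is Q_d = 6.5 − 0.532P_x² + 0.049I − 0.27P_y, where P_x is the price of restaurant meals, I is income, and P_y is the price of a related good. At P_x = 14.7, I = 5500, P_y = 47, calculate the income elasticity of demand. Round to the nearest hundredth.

First evaluate Q_d: 6.5 − 0.532(14.7)² + 0.049(5500) − 0.27(47) = 6.5 − 114.9599 + 269.5 − 12.69 = 148.3501.
∂Q_d/∂I = +0.049, so E_I = 0.049·(5500/148.3501) ≈ 1.82.
E_I > 1: normal good (luxury).

1.82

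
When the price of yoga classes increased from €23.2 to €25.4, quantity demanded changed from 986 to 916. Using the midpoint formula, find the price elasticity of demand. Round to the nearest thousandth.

-0.813

%Δq = (916 − 986)/[(986 + 916)/2] = -70/951 ≈ -0.0736.
%Δp = (25.4 − 23.2)/[(23.2 + 25.4)/2] = 2.2/24.3 ≈ 0.0905.
Arc elasticity E = %Δq/%Δp ≈ -0.0736/0.0905 ≈ -0.813.
|E| < 1: demand is inelastic over this range.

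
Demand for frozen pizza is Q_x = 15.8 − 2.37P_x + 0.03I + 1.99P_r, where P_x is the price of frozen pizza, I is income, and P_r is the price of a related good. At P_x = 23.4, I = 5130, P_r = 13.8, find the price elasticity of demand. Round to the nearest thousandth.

-0.391

Evaluating quantity at (P_x, I, P_r) gives Q_x = 15.8 − 2.37(23.4) + 0.03(5130) + 1.99(13.8) = 15.8 − 55.458 + 153.9 + 27.462 = 141.704.
∂Q_x/∂P_x = −2.37, so E_p = (−2.37)·(23.4/141.704) ≈ -0.391.
|E_p| < 1: demand is inelastic.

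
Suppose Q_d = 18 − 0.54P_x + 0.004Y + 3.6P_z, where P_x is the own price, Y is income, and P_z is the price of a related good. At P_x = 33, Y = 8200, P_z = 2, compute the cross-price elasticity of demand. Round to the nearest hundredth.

First evaluate Q_d: 18 − 0.54(33) + 0.004(8200) + 3.6(2) = 18 − 17.82 + 32.8 + 7.2 = 40.18.
∂Q_d/∂P_z = +3.6, so E_xy = 3.6·(2/40.18) ≈ 0.18.
E_xy > 0: the goods are substitutes.

0.18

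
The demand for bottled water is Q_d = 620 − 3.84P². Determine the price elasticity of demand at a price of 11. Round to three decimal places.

At P = 11, Q_d = 155.36.
dQ_d/dP = −2·3.84·P = −84.48.
Point elasticity E = (dQ_d/dP)·(P/Q_d) = -84.48 × 11/155.36 ≈ -5.981.
|E| > 1, so demand is elastic at this price.

-5.981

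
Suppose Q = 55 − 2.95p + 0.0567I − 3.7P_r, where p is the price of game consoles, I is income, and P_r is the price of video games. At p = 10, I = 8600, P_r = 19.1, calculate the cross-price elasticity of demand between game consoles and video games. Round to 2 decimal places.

At the given point, Q = 55 − 2.95(10) + 0.0567(8600) − 3.7(19.1) = 55 − 29.5 + 487.62 − 70.67 = 442.45.
∂Q/∂P_r = −3.7, so E_xy = -3.7·(19.1/442.45) ≈ -0.16.
E_xy < 0: the goods are complements.

-0.16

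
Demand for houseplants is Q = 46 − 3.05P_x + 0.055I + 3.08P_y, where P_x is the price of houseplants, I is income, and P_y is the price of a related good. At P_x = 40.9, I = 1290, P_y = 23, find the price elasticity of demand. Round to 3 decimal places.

At the given point, Q = 46 − 3.05(40.9) + 0.055(1290) + 3.08(23) = 46 − 124.745 + 70.95 + 70.84 = 63.045.
∂Q/∂P_x = −3.05, so E_p = (−3.05)·(40.9/63.045) ≈ -1.979.
|E_p| > 1: demand is elastic.

-1.979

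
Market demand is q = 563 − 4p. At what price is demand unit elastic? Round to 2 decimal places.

70.38

For linear demand q = a − bp, E = −bp/(a − bp). |E| = 1 ⇒ bp = a − bp ⇒ p = a/(2b).
p = 563/(2·4) ≈ 70.38.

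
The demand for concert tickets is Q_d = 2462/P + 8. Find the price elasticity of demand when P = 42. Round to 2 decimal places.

At P = 42, Q_d = 66.619.
dQ_d/dP = −2462/P² = −1.3957.
Point elasticity E = (dQ_d/dP)·(P/Q_d) = -1.3957 × 42/66.619 ≈ -0.88.
|E| < 1, so demand is inelastic at this price.

-0.88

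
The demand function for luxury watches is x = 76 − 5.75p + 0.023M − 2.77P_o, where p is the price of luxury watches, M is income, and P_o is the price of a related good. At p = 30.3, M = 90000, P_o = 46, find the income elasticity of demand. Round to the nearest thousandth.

1.122

Substituting, x = 76 − 5.75(30.3) + 0.023(90000) − 2.77(46) = 76 − 174.225 + 2070 − 127.42 = 1844.355.
∂x/∂M = +0.023, so E_I = 0.023·(90000/1844.355) ≈ 1.122.
E_I > 1: normal good (luxury).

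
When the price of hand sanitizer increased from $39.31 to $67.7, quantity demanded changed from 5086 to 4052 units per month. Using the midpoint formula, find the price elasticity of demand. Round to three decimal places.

%Δq = (4052 − 5086)/[(5086 + 4052)/2] = -1034/4569 ≈ -0.2263.
%Δp = (67.7 − 39.31)/[(39.31 + 67.7)/2] = 28.39/53.505 ≈ 0.5306.
Arc elasticity E = %Δq/%Δp ≈ -0.2263/0.5306 ≈ -0.427.
|E| < 1: demand is inelastic over this range.

-0.427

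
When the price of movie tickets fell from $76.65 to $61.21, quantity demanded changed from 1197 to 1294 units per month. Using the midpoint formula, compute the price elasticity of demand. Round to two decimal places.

-0.35

%Δq = (1294 − 1197)/[(1197 + 1294)/2] = 97/1245.5 ≈ 0.0779.
%Δp = (61.21 − 76.65)/[(76.65 + 61.21)/2] = -15.44/68.93 ≈ -0.2240.
Arc elasticity E = %Δq/%Δp ≈ 0.0779/-0.2240 ≈ -0.35.
|E| < 1: demand is inelastic over this range.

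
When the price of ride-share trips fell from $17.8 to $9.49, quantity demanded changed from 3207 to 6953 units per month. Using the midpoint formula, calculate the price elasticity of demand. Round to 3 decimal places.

%Δq = (6953 − 3207)/[(3207 + 6953)/2] = 3746/5080 ≈ 0.7374.
%ΔP = (9.49 − 17.8)/[(17.8 + 9.49)/2] = -8.31/13.645 ≈ -0.6090.
Arc elasticity E = %Δq/%ΔP ≈ 0.7374/-0.6090 ≈ -1.211.
|E| > 1: demand is elastic over this range.

-1.211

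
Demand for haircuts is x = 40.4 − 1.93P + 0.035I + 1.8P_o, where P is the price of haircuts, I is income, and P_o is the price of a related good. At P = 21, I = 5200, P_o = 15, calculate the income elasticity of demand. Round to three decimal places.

0.871

Substituting, x = 40.4 − 1.93(21) + 0.035(5200) + 1.8(15) = 40.4 − 40.53 + 182 + 27 = 208.87.
∂x/∂I = +0.035, so E_I = 0.035·(5200/208.87) ≈ 0.871.
E_I ∈ (0,1): normal good (necessity).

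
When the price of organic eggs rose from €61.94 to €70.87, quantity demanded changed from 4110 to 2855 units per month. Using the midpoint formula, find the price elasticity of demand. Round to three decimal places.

-2.680

%Δq = (2855 − 4110)/[(4110 + 2855)/2] = -1255/3482.5 ≈ -0.3604.
%Δp = (70.87 − 61.94)/[(61.94 + 70.87)/2] = 8.93/66.405 ≈ 0.1345.
Arc elasticity E = %Δq/%Δp ≈ -0.3604/0.1345 ≈ -2.680.
|E| > 1: demand is elastic over this range.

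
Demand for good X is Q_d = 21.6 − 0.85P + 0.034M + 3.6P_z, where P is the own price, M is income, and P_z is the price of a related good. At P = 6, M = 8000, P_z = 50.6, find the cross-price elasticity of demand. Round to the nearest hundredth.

0.39

First evaluate Q_d: 21.6 − 0.85(6) + 0.034(8000) + 3.6(50.6) = 21.6 − 5.1 + 272 + 182.16 = 470.66.
∂Q_d/∂P_z = +3.6, so E_xy = 3.6·(50.6/470.66) ≈ 0.39.
E_xy > 0: the goods are substitutes.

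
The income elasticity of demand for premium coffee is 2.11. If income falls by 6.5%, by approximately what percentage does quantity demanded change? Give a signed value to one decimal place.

%ΔQ ≈ E × %ΔI = (2.11) × (-6.5%) ≈ -13.7%.

-13.7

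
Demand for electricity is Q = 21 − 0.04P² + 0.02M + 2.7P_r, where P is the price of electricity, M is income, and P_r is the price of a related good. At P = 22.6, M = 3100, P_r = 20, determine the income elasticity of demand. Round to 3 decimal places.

0.532

Evaluating quantity at (P, M, P_r) gives Q = 21 − 0.04(22.6)² + 0.02(3100) + 2.7(20) = 21 − 20.4304 + 62 + 54 = 116.5696.
∂Q/∂M = +0.02, so E_I = 0.02·(3100/116.5696) ≈ 0.532.
E_I ∈ (0,1): normal good (necessity).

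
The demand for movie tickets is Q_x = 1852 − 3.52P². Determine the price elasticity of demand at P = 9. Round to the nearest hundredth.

-0.36

At P = 9, Q_x = 1566.88.
dQ_x/dP = −2·3.52·P = −63.36.
Point elasticity E = (dQ_x/dP)·(P/Q_x) = -63.36 × 9/1566.88 ≈ -0.36.
|E| < 1, so demand is inelastic at this price.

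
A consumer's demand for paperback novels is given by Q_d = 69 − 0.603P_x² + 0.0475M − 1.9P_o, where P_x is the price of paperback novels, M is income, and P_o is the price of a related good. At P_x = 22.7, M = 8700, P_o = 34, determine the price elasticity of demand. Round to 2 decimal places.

Substituting, Q_d = 69 − 0.603(22.7)² + 0.0475(8700) − 1.9(34) = 69 − 310.7199 + 413.25 − 64.6 = 106.9301.
∂Q_d/∂P_x = −2·0.603·P_x = -27.3762, so E_p = -27.3762·(22.7/106.9301) ≈ -5.81.
|E_p| > 1: demand is elastic.

-5.81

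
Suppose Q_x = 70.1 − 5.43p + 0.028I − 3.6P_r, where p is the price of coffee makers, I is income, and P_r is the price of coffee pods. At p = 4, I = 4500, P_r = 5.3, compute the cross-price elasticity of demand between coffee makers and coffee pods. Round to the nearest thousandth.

-0.123

Q_x = 70.1 − 5.43(4) + 0.028(4500) − 3.6(5.3) = 70.1 − 21.72 + 126 − 19.08 = 155.3.
∂Q_x/∂P_r = −3.6, so E_xy = -3.6·(5.3/155.3) ≈ -0.123.
E_xy < 0: the goods are complements.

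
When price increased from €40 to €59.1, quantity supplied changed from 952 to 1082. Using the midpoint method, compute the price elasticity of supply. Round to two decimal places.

0.33

%Δq = (1082 − 952)/[(952 + 1082)/2] = 130/1017 ≈ 0.1278.
%Δp = (59.1 − 40)/[(40 + 59.1)/2] = 19.1/49.55 ≈ 0.3855.
Arc elasticity E = %Δq/%Δp ≈ 0.1278/0.3855 ≈ 0.33.
|E| < 1: supply is inelastic over this range.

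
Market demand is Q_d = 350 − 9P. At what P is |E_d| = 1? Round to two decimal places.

For linear demand Q_d = a − bP, E = −bP/(a − bP). |E| = 1 ⇒ bP = a − bP ⇒ P = a/(2b).
P = 350/(2·9) ≈ 19.44.

19.44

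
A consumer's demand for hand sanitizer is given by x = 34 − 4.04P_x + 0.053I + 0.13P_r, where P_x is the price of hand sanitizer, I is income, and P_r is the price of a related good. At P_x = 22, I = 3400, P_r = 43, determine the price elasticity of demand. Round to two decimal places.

Evaluating quantity at (P_x, I, P_r) gives x = 34 − 4.04(22) + 0.053(3400) + 0.13(43) = 34 − 88.88 + 180.2 + 5.59 = 130.91.
∂x/∂P_x = −4.04, so E_p = (−4.04)·(22/130.91) ≈ -0.68.
|E_p| < 1: demand is inelastic.

-0.68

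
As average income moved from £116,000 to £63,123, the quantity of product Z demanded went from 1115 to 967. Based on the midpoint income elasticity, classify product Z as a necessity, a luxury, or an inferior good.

necessity

%ΔQ = (967 − 1115)/[(1115+967)/2] = -148/1041 ≈ -0.1422.
%ΔM = (63,123 − 116,000)/[(116,000+63,123)/2] = -52877/89561.5 ≈ -0.5904.
E_I = %ΔQ/%ΔM ≈ 0.241.
E_I ∈ (0,1): normal good (necessity).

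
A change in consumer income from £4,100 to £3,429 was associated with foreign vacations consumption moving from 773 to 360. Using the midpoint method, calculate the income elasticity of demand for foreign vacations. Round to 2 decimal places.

4.09

%ΔQ = (360 − 773)/[(773+360)/2] = -413/566.5 ≈ -0.7290.
%ΔY = (3,429 − 4,100)/[(4,100+3,429)/2] = -671/3764.5 ≈ -0.1782.
E_I = %ΔQ/%ΔY ≈ 4.09.
E_I > 1: normal good (luxury).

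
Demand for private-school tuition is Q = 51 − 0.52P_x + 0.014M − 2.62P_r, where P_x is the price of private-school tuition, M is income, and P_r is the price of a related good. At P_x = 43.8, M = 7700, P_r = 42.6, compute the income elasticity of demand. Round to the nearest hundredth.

First evaluate Q: 51 − 0.52(43.8) + 0.014(7700) − 2.62(42.6) = 51 − 22.776 + 107.8 − 111.612 = 24.412.
∂Q/∂M = +0.014, so E_I = 0.014·(7700/24.412) ≈ 4.42.
E_I > 1: normal good (luxury).

4.42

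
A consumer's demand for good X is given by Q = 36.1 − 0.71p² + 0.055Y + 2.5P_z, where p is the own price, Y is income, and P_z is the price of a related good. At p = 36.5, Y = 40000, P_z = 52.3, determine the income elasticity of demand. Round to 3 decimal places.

Evaluating quantity at (p, Y, P_z) gives Q = 36.1 − 0.71(36.5)² + 0.055(40000) + 2.5(52.3) = 36.1 − 945.8975 + 2200 + 130.75 = 1420.9525.
∂Q/∂Y = +0.055, so E_I = 0.055·(40000/1420.9525) ≈ 1.548.
E_I > 1: normal good (luxury).

1.548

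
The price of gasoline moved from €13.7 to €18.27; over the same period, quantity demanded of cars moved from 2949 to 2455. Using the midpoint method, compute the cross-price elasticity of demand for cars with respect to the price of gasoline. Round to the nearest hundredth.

-0.64

%ΔQ_x = (2455 − 2949)/[(2949+2455)/2] = -494/2702 ≈ -0.1828.
%ΔP_y = (18.27 − 13.7)/[(13.7+18.27)/2] ≈ 0.2859.
E_xy = -0.1828/0.2859 ≈ -0.64.
E_xy < 0, so cars and gasoline are complements.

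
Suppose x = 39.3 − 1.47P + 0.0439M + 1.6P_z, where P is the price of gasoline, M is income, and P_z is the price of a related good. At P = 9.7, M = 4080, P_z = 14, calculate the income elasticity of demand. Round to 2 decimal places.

0.79

At the given point, x = 39.3 − 1.47(9.7) + 0.0439(4080) + 1.6(14) = 39.3 − 14.259 + 179.112 + 22.4 = 226.553.
∂x/∂M = +0.0439, so E_I = 0.0439·(4080/226.553) ≈ 0.79.
E_I ∈ (0,1): normal good (necessity).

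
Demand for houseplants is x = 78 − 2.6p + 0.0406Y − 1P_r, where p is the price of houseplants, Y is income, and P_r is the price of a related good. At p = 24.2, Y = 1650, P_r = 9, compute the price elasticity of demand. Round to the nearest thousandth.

-0.861

Substituting, x = 78 − 2.6(24.2) + 0.0406(1650) − 1(9) = 78 − 62.92 + 66.99 − 9 = 73.07.
∂x/∂p = −2.6, so E_p = (−2.6)·(24.2/73.07) ≈ -0.861.
|E_p| < 1: demand is inelastic.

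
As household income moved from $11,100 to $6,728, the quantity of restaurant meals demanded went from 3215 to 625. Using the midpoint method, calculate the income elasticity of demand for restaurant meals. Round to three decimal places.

2.750

%ΔQ = (625 − 3215)/[(3215+625)/2] = -2590/1920 ≈ -1.3490.
%ΔI = (6,728 − 11,100)/[(11,100+6,728)/2] = -4372/8914 ≈ -0.4905.
E_I = %ΔQ/%ΔI ≈ 2.750.
E_I > 1: normal good (luxury).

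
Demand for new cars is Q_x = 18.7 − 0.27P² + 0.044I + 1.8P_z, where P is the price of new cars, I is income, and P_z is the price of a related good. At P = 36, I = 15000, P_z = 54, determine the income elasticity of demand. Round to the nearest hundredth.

1.55

Q_x = 18.7 − 0.27(36)² + 0.044(15000) + 1.8(54) = 18.7 − 349.92 + 660 + 97.2 = 425.98.
∂Q_x/∂I = +0.044, so E_I = 0.044·(15000/425.98) ≈ 1.55.
E_I > 1: normal good (luxury).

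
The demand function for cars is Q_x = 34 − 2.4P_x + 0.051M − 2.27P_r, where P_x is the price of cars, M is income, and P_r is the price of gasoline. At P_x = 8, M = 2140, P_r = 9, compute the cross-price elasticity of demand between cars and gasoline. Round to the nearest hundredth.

Q_x = 34 − 2.4(8) + 0.051(2140) − 2.27(9) = 34 − 19.2 + 109.14 − 20.43 = 103.51.
∂Q_x/∂P_r = −2.27, so E_xy = -2.27·(9/103.51) ≈ -0.20.
E_xy < 0: the goods are complements.

-0.20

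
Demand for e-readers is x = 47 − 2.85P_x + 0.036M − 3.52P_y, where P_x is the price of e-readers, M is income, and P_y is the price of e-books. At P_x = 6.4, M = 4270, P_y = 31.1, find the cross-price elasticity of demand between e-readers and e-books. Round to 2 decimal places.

-1.50

x = 47 − 2.85(6.4) + 0.036(4270) − 3.52(31.1) = 47 − 18.24 + 153.72 − 109.472 = 73.008.
∂x/∂P_y = −3.52, so E_xy = -3.52·(31.1/73.008) ≈ -1.50.
E_xy < 0: the goods are complements.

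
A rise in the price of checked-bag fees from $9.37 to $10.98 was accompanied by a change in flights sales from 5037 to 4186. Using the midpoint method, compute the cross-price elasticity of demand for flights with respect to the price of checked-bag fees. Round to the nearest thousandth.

-1.166

%ΔQ_x = (4186 − 5037)/[(5037+4186)/2] = -851/4611.5 ≈ -0.1845.
%ΔP_y = (10.98 − 9.37)/[(9.37+10.98)/2] ≈ 0.1582.
E_xy = -0.1845/0.1582 ≈ -1.166.
E_xy < 0, so flights and checked-bag fees are complements.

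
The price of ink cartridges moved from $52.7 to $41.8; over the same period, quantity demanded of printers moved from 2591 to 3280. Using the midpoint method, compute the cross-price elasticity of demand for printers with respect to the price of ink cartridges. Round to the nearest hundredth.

-1.02

%ΔQ_x = (3280 − 2591)/[(2591+3280)/2] = 689/2935.5 ≈ 0.2347.
%ΔP_y = (41.8 − 52.7)/[(52.7+41.8)/2] ≈ -0.2307.
E_xy = 0.2347/-0.2307 ≈ -1.02.
E_xy < 0, so printers and ink cartridges are complements.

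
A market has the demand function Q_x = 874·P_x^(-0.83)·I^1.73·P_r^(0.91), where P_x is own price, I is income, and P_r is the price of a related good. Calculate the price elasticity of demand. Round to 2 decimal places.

-0.83

For a Cobb–Douglas (constant-elasticity) form Q_x = A·P_x^α·…, the elasticity with respect to P_x equals the exponent α at every point.
Here the exponent on P_x is -0.83, so the price elasticity of demand is -0.83.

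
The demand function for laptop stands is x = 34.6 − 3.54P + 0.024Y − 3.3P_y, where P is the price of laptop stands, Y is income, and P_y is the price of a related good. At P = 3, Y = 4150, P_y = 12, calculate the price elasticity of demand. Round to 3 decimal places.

Evaluating quantity at (P, Y, P_y) gives x = 34.6 − 3.54(3) + 0.024(4150) − 3.3(12) = 34.6 − 10.62 + 99.6 − 39.6 = 83.98.
∂x/∂P = −3.54, so E_p = (−3.54)·(3/83.98) ≈ -0.126.
|E_p| < 1: demand is inelastic.

-0.126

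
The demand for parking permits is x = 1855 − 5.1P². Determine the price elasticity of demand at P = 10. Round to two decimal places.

At P = 10, x = 1345.
dx/dP = −2·5.1·P = −102.
Point elasticity E = (dx/dP)·(P/x) = -102 × 10/1345 ≈ -0.76.
|E| < 1, so demand is inelastic at this price.

-0.76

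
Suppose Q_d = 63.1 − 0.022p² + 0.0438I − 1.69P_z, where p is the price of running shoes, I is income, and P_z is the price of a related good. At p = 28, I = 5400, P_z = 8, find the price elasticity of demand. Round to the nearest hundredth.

Substituting, Q_d = 63.1 − 0.022(28)² + 0.0438(5400) − 1.69(8) = 63.1 − 17.248 + 236.52 − 13.52 = 268.852.
∂Q_d/∂p = −2·0.022·p = -1.232, so E_p = -1.232·(28/268.852) ≈ -0.13.
|E_p| < 1: demand is inelastic.

-0.13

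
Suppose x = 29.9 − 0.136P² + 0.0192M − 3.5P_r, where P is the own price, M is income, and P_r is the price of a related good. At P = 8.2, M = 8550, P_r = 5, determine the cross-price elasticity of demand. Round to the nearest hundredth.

-0.10

Evaluating quantity at (P, M, P_r) gives x = 29.9 − 0.136(8.2)² + 0.0192(8550) − 3.5(5) = 29.9 − 9.1446 + 164.16 − 17.5 = 167.4154.
∂x/∂P_r = −3.5, so E_xy = -3.5·(5/167.4154) ≈ -0.10.
E_xy < 0: the goods are complements.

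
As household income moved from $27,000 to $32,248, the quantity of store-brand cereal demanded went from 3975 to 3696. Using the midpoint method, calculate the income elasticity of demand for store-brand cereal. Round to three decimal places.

%ΔQ = (3696 − 3975)/[(3975+3696)/2] = -279/3835.5 ≈ -0.0727.
%ΔI = (32,248 − 27,000)/[(27,000+32,248)/2] = 5248/29624 ≈ 0.1772.
E_I = %ΔQ/%ΔI ≈ -0.411.
E_I < 0: inferior good.

-0.411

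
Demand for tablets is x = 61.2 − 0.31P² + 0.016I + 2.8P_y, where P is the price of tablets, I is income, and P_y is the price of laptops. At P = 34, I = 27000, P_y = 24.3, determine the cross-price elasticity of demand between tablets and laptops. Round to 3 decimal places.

0.335

Evaluating quantity at (P, I, P_y) gives x = 61.2 − 0.31(34)² + 0.016(27000) + 2.8(24.3) = 61.2 − 358.36 + 432 + 68.04 = 202.88.
∂x/∂P_y = +2.8, so E_xy = 2.8·(24.3/202.88) ≈ 0.335.
E_xy > 0: the goods are substitutes.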